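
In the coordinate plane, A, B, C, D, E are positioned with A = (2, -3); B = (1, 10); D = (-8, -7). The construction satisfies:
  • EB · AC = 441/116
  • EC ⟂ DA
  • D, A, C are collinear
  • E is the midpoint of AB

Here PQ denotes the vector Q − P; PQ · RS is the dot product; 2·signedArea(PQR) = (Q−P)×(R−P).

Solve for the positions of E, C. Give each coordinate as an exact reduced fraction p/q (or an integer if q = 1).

C = (221/58, -66/29)
E = (3/2, 7/2)

1. E_x = 3/2  [E is the midpoint of AB]
2. E_y = 7/2  [E is the midpoint of AB]
   → E = (3/2, 7/2)
3. C_x = 221/58  [D, A, C are collinear ∩ EC ⟂ DA]
4. C_y = -66/29  [D, A, C are collinear ∩ EC ⟂ DA]
   → C = (221/58, -66/29)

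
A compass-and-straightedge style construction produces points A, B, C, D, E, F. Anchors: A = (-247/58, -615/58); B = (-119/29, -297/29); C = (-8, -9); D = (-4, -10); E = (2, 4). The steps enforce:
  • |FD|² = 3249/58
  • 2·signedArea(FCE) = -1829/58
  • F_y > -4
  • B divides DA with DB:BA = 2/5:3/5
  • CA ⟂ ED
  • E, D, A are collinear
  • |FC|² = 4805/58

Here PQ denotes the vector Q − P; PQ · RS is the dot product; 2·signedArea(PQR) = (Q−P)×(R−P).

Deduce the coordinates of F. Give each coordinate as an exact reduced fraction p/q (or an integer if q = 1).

1. F_x = -61/58  [line -13·x + 10·y + 1017/58 = 0 ∩ |FD|² = 3249/58]
2. F_y = -181/58  [line -13·x + 10·y + 1017/58 = 0 ∩ |FD|² = 3249/58]
   → F = (-61/58, -181/58)

F = (-61/58, -181/58)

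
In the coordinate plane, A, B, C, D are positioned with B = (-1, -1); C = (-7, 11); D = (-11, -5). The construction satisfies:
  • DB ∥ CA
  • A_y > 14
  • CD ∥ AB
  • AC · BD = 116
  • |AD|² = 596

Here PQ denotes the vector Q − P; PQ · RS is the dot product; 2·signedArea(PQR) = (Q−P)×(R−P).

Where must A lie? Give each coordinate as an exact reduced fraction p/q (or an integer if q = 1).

1. A_x = 3  [CD ∥ AB ∩ DB ∥ CA]
2. A_y = 15  [CD ∥ AB ∩ DB ∥ CA]
   → A = (3, 15)

A = (3, 15)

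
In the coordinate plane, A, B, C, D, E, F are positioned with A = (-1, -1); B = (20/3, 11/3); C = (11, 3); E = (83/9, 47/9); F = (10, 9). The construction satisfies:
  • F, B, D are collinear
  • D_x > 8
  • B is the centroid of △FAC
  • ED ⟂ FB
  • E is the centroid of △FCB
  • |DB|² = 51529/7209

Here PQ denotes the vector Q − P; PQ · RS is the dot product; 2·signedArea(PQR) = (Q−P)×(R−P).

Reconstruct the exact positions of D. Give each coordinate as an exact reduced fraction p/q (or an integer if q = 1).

1. D_x = 6475/801  [F, B, D are collinear ∩ ED ⟂ FB]
2. D_y = 4753/801  [F, B, D are collinear ∩ ED ⟂ FB]
   → D = (6475/801, 4753/801)

D = (6475/801, 4753/801)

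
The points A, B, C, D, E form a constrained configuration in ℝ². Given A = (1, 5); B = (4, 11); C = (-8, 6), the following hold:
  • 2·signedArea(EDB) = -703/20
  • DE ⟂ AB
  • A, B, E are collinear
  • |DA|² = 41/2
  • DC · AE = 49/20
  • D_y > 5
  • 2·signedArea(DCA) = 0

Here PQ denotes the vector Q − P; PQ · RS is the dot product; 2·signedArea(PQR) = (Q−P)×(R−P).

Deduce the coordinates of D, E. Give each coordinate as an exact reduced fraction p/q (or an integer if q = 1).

D = (-7/2, 11/2)
E = (3/10, 18/5)

1. D_x = -7/2  [line 1·x + 9·y + -46 = 0 ∩ |DA|² = 41/2]
2. D_y = 11/2  [line 1·x + 9·y + -46 = 0 ∩ |DA|² = 41/2]
   → D = (-7/2, 11/2)
3. E_x = 3/10  [A, B, E are collinear ∩ DE ⟂ AB]
4. E_y = 18/5  [A, B, E are collinear ∩ DE ⟂ AB]
   → E = (3/10, 18/5)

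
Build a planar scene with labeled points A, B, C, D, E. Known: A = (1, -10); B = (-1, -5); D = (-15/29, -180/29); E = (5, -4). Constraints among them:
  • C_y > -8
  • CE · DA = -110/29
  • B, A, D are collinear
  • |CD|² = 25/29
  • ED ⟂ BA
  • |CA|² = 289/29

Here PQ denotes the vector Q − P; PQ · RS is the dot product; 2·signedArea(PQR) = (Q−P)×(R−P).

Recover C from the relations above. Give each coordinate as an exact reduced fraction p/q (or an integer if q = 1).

1. C_x = -5/29  [line -44/29·x + 110/29·y + 770/29 = 0 ∩ |CD|² = 25/29]
2. C_y = -205/29  [line -44/29·x + 110/29·y + 770/29 = 0 ∩ |CD|² = 25/29]
   → C = (-5/29, -205/29)

C = (-5/29, -205/29)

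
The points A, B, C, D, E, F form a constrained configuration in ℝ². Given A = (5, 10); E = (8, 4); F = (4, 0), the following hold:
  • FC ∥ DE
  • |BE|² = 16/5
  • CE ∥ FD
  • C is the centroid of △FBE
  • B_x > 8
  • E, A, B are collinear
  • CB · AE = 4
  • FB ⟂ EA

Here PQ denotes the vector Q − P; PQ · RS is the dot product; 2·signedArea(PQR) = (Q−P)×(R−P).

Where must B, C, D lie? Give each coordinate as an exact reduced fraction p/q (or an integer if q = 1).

1. B_x = 44/5  [E, A, B are collinear ∩ FB ⟂ EA]
2. B_y = 12/5  [E, A, B are collinear ∩ FB ⟂ EA]
   → B = (44/5, 12/5)
3. C_x = 104/15  [C is the centroid of △FBE]
4. C_y = 32/15  [C is the centroid of △FBE]
   → C = (104/15, 32/15)
5. D_x = 76/15  [FC ∥ DE ∩ CE ∥ FD]
6. D_y = 28/15  [FC ∥ DE ∩ CE ∥ FD]
   → D = (76/15, 28/15)

B = (44/5, 12/5)
C = (104/15, 32/15)
D = (76/15, 28/15)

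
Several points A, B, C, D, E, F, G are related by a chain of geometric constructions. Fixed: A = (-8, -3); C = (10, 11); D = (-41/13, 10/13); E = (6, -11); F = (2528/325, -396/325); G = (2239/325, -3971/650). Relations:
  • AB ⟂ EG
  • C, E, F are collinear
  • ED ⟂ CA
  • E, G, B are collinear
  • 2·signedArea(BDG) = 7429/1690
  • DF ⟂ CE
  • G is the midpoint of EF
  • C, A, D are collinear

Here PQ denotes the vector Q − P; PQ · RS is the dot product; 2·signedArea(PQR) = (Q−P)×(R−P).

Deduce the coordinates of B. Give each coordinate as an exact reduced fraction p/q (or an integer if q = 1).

B = (174/25, -143/25)

1. B_x = 174/25  [E, G, B are collinear ∩ AB ⟂ EG]
2. B_y = -143/25  [E, G, B are collinear ∩ AB ⟂ EG]
   → B = (174/25, -143/25)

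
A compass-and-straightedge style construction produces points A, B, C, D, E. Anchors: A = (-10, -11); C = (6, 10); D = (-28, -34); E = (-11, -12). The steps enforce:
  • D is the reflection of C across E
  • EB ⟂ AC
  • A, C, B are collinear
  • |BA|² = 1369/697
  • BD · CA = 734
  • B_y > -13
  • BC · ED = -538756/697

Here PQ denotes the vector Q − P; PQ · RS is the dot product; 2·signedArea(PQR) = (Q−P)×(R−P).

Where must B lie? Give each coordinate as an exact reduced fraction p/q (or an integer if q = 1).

1. B_x = -7562/697  [A, C, B are collinear ∩ EB ⟂ AC]
2. B_y = -8444/697  [A, C, B are collinear ∩ EB ⟂ AC]
   → B = (-7562/697, -8444/697)

B = (-7562/697, -8444/697)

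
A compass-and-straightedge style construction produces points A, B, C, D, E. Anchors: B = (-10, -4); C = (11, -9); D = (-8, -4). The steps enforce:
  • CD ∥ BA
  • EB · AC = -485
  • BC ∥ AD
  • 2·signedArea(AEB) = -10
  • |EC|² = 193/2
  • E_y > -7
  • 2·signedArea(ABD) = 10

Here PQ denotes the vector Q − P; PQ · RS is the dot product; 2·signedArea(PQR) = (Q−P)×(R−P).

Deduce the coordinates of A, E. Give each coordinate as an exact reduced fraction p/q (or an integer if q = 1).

A = (-29, 1)
E = (3/2, -13/2)

1. A_x = -29  [BC ∥ AD ∩ CD ∥ BA]
2. A_y = 1  [BC ∥ AD ∩ CD ∥ BA]
   → A = (-29, 1)
3. E_x = 3/2  [EB · AC = -485 ∩ 2·signedArea(AEB) = -10]
4. E_y = -13/2  [EB · AC = -485 ∩ 2·signedArea(AEB) = -10]
   → E = (3/2, -13/2)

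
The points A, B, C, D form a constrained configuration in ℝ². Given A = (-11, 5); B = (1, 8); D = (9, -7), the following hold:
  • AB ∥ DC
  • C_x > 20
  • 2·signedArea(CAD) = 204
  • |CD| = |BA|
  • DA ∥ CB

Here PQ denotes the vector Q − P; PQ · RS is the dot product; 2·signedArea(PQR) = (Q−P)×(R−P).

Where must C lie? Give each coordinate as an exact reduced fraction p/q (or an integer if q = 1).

C = (21, -4)

1. C_x = 21  [DA ∥ CB ∩ AB ∥ DC]
2. C_y = -4  [DA ∥ CB ∩ AB ∥ DC]
   → C = (21, -4)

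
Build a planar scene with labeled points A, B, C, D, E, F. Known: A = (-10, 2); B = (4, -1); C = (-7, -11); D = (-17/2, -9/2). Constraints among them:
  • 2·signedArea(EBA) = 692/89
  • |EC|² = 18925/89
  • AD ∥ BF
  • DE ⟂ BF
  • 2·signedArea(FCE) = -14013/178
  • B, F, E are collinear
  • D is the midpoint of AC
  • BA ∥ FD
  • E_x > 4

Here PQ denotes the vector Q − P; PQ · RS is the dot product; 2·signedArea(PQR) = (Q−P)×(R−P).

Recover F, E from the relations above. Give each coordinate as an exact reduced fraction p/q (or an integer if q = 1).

E = (368/89, -141/89)
F = (11/2, -15/2)

1. F_x = 11/2  [BA ∥ FD ∩ AD ∥ BF]
2. F_y = -15/2  [BA ∥ FD ∩ AD ∥ BF]
   → F = (11/2, -15/2)
3. E_x = 368/89  [B, F, E are collinear ∩ DE ⟂ BF]
4. E_y = -141/89  [B, F, E are collinear ∩ DE ⟂ BF]
   → E = (368/89, -141/89)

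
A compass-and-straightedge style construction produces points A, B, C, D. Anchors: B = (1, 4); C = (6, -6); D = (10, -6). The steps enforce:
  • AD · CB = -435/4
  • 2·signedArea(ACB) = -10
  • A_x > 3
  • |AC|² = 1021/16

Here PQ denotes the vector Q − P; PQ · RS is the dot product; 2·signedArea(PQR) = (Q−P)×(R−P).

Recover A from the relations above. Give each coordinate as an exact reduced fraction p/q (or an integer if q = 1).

1. A_x = 13/4  [AD · CB = -435/4 ∩ 2·signedArea(ACB) = -10]
2. A_y = 3/2  [AD · CB = -435/4 ∩ 2·signedArea(ACB) = -10]
   → A = (13/4, 3/2)

A = (13/4, 3/2)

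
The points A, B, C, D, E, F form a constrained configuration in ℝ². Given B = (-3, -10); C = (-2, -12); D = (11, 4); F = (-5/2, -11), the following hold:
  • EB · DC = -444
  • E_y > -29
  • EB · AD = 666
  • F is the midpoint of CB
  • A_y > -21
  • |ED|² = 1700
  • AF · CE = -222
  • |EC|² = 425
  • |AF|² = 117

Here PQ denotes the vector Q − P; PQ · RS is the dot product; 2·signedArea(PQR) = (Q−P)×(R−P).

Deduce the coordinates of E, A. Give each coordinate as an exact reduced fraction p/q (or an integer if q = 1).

1. E_x = -15  [line 13·x + 16·y + 643 = 0 ∩ |EC|² = 425]
2. E_y = -28  [line 13·x + 16·y + 643 = 0 ∩ |EC|² = 425]
   → E = (-15, -28)
3. A_x = -17/2  [AF · CE = -222 ∩ EB · AD = 666]
4. A_y = -20  [AF · CE = -222 ∩ EB · AD = 666]
   → A = (-17/2, -20)

A = (-17/2, -20)
E = (-15, -28)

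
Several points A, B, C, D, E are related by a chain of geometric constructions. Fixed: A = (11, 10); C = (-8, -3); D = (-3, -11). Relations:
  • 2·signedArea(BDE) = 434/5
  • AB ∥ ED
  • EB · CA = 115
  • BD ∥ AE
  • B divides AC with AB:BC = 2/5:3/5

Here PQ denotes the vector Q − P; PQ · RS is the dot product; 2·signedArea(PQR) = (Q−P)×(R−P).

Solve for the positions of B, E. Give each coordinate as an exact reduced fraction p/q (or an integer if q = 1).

B = (17/5, 24/5)
E = (23/5, -29/5)

1. B_x = 17/5  [B divides AC with AB:BC = 2/5:3/5]
2. B_y = 24/5  [B divides AC with AB:BC = 2/5:3/5]
   → B = (17/5, 24/5)
3. E_x = 23/5  [AB ∥ ED ∩ BD ∥ AE]
4. E_y = -29/5  [AB ∥ ED ∩ BD ∥ AE]
   → E = (23/5, -29/5)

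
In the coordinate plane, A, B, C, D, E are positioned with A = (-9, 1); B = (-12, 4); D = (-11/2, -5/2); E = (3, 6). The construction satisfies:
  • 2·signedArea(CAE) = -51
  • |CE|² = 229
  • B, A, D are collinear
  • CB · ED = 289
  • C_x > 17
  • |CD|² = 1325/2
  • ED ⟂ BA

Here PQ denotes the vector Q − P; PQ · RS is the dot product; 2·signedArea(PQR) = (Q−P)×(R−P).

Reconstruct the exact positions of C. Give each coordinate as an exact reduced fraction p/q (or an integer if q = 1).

1. C_x = 18  [CB · ED = 289 ∩ 2·signedArea(CAE) = -51]
2. C_y = 8  [CB · ED = 289 ∩ 2·signedArea(CAE) = -51]
   → C = (18, 8)

C = (18, 8)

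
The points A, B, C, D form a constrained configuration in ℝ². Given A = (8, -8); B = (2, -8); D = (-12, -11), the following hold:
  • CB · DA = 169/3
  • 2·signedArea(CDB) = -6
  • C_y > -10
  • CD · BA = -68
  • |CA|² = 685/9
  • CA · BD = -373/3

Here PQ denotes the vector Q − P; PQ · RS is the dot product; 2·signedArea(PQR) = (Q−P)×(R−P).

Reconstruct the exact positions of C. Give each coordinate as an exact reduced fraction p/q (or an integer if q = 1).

1. C_x = -2/3  [CD · BA = -68 ∩ CA · BD = -373/3]
2. C_y = -9  [CD · BA = -68 ∩ CA · BD = -373/3]
   → C = (-2/3, -9)

C = (-2/3, -9)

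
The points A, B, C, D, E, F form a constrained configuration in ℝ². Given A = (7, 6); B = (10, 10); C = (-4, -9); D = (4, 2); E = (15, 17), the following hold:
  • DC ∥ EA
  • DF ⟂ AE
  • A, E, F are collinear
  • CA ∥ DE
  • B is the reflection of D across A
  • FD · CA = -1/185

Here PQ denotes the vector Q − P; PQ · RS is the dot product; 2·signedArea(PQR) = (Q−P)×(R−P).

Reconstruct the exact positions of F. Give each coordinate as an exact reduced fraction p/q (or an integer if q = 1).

1. F_x = 751/185  [A, E, F are collinear ∩ DF ⟂ AE]
2. F_y = 362/185  [A, E, F are collinear ∩ DF ⟂ AE]
   → F = (751/185, 362/185)

F = (751/185, 362/185)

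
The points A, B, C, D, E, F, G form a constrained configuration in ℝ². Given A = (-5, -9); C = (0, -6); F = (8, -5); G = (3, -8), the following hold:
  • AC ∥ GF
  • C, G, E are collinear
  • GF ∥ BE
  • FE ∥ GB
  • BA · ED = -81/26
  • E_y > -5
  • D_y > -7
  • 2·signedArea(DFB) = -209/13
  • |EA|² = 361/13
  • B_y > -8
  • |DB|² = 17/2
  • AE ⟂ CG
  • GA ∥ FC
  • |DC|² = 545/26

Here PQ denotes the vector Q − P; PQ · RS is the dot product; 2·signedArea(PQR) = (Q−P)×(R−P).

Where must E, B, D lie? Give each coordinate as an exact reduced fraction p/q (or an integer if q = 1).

1. E_x = -27/13  [C, G, E are collinear ∩ AE ⟂ CG]
2. E_y = -60/13  [C, G, E are collinear ∩ AE ⟂ CG]
   → E = (-27/13, -60/13)
3. B_x = -92/13  [GF ∥ BE ∩ FE ∥ GB]
4. B_y = -99/13  [GF ∥ BE ∩ FE ∥ GB]
   → B = (-92/13, -99/13)
5. D_x = -119/26  [2·signedArea(DFB) = -209/13 ∩ BA · ED = -81/26]
6. D_y = -159/26  [2·signedArea(DFB) = -209/13 ∩ BA · ED = -81/26]
   → D = (-119/26, -159/26)

B = (-92/13, -99/13)
D = (-119/26, -159/26)
E = (-27/13, -60/13)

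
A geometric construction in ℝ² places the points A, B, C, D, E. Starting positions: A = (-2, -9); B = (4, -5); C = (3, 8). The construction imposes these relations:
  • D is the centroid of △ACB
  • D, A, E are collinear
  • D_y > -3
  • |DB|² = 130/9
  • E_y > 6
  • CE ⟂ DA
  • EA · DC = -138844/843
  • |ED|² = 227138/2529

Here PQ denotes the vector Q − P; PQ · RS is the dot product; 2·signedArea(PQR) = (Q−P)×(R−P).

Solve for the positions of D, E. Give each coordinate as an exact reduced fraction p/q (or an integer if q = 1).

D = (5/3, -2)
E = (1704/281, 1797/281)

1. D_x = 5/3  [D is the centroid of △ACB]
2. D_y = -2  [D is the centroid of △ACB]
   → D = (5/3, -2)
3. E_x = 1704/281  [D, A, E are collinear ∩ CE ⟂ DA]
4. E_y = 1797/281  [D, A, E are collinear ∩ CE ⟂ DA]
   → E = (1704/281, 1797/281)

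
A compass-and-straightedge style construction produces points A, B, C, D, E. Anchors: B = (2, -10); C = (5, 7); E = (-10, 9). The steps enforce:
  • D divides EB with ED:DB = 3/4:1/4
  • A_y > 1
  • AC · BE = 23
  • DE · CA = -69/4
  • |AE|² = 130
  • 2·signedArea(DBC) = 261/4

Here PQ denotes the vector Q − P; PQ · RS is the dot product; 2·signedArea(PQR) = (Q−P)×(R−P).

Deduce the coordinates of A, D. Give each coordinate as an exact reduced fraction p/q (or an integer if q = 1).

1. A_x = -1  [line 12·x + -19·y + 50 = 0 ∩ |AE|² = 130]
2. A_y = 2  [line 12·x + -19·y + 50 = 0 ∩ |AE|² = 130]
   → A = (-1, 2)
3. D_x = -1  [D divides EB with ED:DB = 3/4:1/4]
4. D_y = -21/4  [D divides EB with ED:DB = 3/4:1/4]
   → D = (-1, -21/4)

A = (-1, 2)
D = (-1, -21/4)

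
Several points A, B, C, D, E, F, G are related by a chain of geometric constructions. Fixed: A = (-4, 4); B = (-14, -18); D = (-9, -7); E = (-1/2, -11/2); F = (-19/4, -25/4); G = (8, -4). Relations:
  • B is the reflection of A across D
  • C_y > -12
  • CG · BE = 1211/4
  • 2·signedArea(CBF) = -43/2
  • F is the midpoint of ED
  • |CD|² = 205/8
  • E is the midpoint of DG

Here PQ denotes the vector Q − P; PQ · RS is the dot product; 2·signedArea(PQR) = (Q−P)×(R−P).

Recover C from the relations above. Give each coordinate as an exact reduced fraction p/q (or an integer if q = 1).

C = (-29/4, -47/4)

1. C_x = -29/4  [2·signedArea(CBF) = -43/2 ∩ CG · BE = 1211/4]
2. C_y = -47/4  [2·signedArea(CBF) = -43/2 ∩ CG · BE = 1211/4]
   → C = (-29/4, -47/4)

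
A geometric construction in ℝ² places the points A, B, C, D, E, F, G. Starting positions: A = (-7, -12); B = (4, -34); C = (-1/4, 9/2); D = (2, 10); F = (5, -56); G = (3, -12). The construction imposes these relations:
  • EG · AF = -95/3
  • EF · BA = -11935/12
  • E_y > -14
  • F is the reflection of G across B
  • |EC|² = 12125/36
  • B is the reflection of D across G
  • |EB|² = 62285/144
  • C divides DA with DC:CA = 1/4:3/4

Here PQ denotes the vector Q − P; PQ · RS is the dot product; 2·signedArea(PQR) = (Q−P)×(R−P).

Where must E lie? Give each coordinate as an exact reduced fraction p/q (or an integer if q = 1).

1. E_x = -13/12  [EF · BA = -11935/12 ∩ EG · AF = -95/3]
2. E_y = -83/6  [EF · BA = -11935/12 ∩ EG · AF = -95/3]
   → E = (-13/12, -83/6)

E = (-13/12, -83/6)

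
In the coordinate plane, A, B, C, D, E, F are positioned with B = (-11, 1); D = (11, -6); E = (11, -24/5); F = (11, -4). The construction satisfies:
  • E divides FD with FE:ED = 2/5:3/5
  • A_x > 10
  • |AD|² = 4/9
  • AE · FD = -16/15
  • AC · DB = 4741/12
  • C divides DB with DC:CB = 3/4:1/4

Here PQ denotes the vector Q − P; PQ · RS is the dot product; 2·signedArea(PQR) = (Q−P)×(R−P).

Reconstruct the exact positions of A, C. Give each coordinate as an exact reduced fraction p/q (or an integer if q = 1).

1. A_y = -16/3  [AE · FD = -16/15]
2. A_x = 11  [|AD|² = 4/9]
   → A = (11, -16/3)
3. C_x = -11/2  [C divides DB with DC:CB = 3/4:1/4]
4. C_y = -3/4  [C divides DB with DC:CB = 3/4:1/4]
   → C = (-11/2, -3/4)

A = (11, -16/3)
C = (-11/2, -3/4)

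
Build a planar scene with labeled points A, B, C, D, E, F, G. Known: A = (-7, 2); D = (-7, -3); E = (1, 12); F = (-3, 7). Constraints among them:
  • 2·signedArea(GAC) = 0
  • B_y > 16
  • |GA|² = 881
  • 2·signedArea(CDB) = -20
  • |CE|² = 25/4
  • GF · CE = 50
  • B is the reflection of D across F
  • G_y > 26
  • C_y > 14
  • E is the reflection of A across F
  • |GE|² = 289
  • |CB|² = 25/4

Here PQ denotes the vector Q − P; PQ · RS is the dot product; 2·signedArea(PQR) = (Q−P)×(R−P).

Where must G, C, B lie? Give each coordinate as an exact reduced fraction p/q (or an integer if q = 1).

1. B_x = 1  [B is the reflection of D across F]
2. B_y = 17  [B is the reflection of D across F]
   → B = (1, 17)
3. C_x = 1  [line -20·x + 8·y + -96 = 0 ∩ |CE|² = 25/4]
4. C_y = 29/2  [line -20·x + 8·y + -96 = 0 ∩ |CE|² = 25/4]
   → C = (1, 29/2)
5. G_x = 9  [2·signedArea(GAC) = 0 ∩ GF · CE = 50]
6. G_y = 27  [2·signedArea(GAC) = 0 ∩ GF · CE = 50]
   → G = (9, 27)

B = (1, 17)
C = (1, 29/2)
G = (9, 27)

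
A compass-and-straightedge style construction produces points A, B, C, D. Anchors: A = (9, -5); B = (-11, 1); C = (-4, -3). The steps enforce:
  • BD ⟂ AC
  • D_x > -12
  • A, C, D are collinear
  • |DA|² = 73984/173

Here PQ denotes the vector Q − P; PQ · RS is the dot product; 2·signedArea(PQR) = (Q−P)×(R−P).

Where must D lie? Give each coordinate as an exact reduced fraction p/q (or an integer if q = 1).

1. D_x = -1979/173  [A, C, D are collinear ∩ BD ⟂ AC]
2. D_y = -321/173  [A, C, D are collinear ∩ BD ⟂ AC]
   → D = (-1979/173, -321/173)

D = (-1979/173, -321/173)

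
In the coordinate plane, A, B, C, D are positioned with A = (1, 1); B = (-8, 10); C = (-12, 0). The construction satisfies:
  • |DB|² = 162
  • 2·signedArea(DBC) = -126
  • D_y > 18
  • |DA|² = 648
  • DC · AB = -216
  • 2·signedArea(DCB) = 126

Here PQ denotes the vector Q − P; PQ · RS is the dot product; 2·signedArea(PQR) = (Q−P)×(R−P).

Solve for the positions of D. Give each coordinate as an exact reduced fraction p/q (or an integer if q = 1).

D = (-17, 19)

1. D_x = -17  [2·signedArea(DBC) = -126 ∩ DC · AB = -216]
2. D_y = 19  [2·signedArea(DBC) = -126 ∩ DC · AB = -216]
   → D = (-17, 19)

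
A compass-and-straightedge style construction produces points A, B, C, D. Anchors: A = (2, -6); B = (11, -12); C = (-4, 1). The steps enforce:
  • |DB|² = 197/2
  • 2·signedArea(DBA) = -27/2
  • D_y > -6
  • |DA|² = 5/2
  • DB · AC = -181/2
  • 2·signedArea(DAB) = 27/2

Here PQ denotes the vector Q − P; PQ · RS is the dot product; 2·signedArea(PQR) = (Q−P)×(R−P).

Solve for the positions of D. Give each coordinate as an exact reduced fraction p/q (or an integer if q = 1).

D = (7/2, -11/2)

1. D_x = 7/2  [DB · AC = -181/2 ∩ 2·signedArea(DAB) = 27/2]
2. D_y = -11/2  [DB · AC = -181/2 ∩ 2·signedArea(DAB) = 27/2]
   → D = (7/2, -11/2)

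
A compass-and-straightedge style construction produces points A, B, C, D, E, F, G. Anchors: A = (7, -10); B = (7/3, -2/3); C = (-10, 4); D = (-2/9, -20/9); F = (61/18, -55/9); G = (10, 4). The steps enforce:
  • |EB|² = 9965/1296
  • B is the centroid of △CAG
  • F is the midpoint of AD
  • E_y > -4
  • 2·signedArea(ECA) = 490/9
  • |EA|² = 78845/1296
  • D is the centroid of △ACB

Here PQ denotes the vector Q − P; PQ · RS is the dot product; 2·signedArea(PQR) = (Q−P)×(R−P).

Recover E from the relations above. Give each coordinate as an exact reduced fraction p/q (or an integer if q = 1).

1. E_x = 103/36  [line 14·x + 17·y + 158/9 = 0 ∩ |EA|² = 78845/1296]
2. E_y = -61/18  [line 14·x + 17·y + 158/9 = 0 ∩ |EA|² = 78845/1296]
   → E = (103/36, -61/18)

E = (103/36, -61/18)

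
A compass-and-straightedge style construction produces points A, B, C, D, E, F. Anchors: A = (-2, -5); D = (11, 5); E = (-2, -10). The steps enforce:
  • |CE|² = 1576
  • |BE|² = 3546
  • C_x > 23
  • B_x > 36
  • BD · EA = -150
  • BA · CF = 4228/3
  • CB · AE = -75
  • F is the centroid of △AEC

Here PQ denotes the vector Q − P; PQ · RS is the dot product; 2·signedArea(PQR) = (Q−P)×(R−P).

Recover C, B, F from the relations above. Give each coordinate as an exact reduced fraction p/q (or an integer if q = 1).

1. B_y = 35  [BD · EA = -150]
2. B_x = 37  [|BE|² = 3546]
   → B = (37, 35)
3. C_y = 20  [CB · AE = -75]
4. C_x = 24  [|CE|² = 1576]
   → C = (24, 20)
5. F_x = 20/3  [BA · CF = 4228/3 ∩ F is the centroid of △AEC]
6. F_y = 5/3  [BA · CF = 4228/3 ∩ F is the centroid of △AEC]
   → F = (20/3, 5/3)

B = (37, 35)
C = (24, 20)
F = (20/3, 5/3)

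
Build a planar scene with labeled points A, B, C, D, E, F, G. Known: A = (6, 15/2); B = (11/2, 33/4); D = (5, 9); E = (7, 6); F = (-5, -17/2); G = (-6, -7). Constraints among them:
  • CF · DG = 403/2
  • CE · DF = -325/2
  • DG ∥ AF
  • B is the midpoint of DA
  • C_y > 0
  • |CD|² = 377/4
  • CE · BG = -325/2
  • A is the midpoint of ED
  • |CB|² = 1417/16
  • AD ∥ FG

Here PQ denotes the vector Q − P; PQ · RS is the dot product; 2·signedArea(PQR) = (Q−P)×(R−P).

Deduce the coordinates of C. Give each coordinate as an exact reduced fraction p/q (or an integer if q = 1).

1. C_x = -1/2  [CE · BG = -325/2 ∩ CF · DG = 403/2]
2. C_y = 1  [CE · BG = -325/2 ∩ CF · DG = 403/2]
   → C = (-1/2, 1)

C = (-1/2, 1)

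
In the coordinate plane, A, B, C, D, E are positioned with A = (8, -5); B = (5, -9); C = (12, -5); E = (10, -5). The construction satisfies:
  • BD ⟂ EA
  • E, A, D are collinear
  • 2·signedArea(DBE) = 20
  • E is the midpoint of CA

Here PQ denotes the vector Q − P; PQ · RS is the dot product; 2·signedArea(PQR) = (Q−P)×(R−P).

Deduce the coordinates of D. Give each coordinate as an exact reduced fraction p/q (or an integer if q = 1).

D = (5, -5)

1. D_x = 5  [E, A, D are collinear ∩ BD ⟂ EA]
2. D_y = -5  [E, A, D are collinear ∩ BD ⟂ EA]
   → D = (5, -5)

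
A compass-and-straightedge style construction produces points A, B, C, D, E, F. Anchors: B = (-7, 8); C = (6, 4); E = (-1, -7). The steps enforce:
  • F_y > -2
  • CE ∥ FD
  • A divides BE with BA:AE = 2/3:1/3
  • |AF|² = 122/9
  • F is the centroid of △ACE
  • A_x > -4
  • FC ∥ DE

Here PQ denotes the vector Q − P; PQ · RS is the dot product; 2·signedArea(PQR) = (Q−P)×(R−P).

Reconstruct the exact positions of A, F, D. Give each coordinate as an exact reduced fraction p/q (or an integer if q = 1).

A = (-3, -2)
D = (-19/3, -38/3)
F = (2/3, -5/3)

1. A_x = -3  [A divides BE with BA:AE = 2/3:1/3]
2. A_y = -2  [A divides BE with BA:AE = 2/3:1/3]
   → A = (-3, -2)
3. F_x = 2/3  [F is the centroid of △ACE]
4. F_y = -5/3  [F is the centroid of △ACE]
   → F = (2/3, -5/3)
5. D_x = -19/3  [FC ∥ DE ∩ CE ∥ FD]
6. D_y = -38/3  [FC ∥ DE ∩ CE ∥ FD]
   → D = (-19/3, -38/3)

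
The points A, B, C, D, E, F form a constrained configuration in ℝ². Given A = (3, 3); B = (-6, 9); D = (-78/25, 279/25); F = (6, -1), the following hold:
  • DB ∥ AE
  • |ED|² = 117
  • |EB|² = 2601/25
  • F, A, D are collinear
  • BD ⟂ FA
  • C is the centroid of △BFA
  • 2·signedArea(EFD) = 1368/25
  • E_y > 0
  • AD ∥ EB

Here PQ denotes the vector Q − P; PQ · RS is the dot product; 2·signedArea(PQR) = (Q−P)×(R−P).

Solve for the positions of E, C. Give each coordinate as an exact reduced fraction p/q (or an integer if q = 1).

C = (1, 11/3)
E = (3/25, 21/25)

1. E_x = 3/25  [AD ∥ EB ∩ DB ∥ AE]
2. E_y = 21/25  [AD ∥ EB ∩ DB ∥ AE]
   → E = (3/25, 21/25)
3. C_x = 1  [C is the centroid of △BFA]
4. C_y = 11/3  [C is the centroid of △BFA]
   → C = (1, 11/3)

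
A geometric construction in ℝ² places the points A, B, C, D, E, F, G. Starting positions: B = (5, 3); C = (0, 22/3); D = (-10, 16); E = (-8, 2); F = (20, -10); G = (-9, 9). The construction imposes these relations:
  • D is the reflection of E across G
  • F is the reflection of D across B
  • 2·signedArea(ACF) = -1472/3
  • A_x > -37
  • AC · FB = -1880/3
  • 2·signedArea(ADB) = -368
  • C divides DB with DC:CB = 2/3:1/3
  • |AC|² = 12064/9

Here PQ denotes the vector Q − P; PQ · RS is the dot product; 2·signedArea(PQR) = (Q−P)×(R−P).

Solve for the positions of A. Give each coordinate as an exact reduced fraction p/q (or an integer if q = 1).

A = (-36, 14)

1. A_x = -36  [2·signedArea(ADB) = -368 ∩ AC · FB = -1880/3]
2. A_y = 14  [2·signedArea(ADB) = -368 ∩ AC · FB = -1880/3]
   → A = (-36, 14)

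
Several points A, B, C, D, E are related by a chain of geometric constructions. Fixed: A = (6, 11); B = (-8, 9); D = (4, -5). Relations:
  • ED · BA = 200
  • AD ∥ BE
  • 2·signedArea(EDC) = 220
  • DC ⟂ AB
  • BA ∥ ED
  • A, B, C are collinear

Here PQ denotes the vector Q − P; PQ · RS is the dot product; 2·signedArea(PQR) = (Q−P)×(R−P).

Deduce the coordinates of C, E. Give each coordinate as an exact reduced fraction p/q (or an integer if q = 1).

1. C_x = 9/5  [A, B, C are collinear ∩ DC ⟂ AB]
2. C_y = 52/5  [A, B, C are collinear ∩ DC ⟂ AB]
   → C = (9/5, 52/5)
3. E_x = -10  [BA ∥ ED ∩ AD ∥ BE]
4. E_y = -7  [BA ∥ ED ∩ AD ∥ BE]
   → E = (-10, -7)

C = (9/5, 52/5)
E = (-10, -7)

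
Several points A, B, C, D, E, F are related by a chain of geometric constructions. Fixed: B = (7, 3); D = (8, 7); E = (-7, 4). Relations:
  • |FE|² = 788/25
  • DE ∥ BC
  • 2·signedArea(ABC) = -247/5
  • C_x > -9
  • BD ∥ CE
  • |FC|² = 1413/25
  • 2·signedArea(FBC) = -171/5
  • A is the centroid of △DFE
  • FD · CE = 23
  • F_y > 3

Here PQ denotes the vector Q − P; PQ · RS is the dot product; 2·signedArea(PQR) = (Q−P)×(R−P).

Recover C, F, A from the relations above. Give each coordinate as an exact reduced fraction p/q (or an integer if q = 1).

1. C_x = -8  [BD ∥ CE ∩ DE ∥ BC]
2. C_y = 0  [BD ∥ CE ∩ DE ∥ BC]
   → C = (-8, 0)
3. F_x = -7/5  [2·signedArea(FBC) = -171/5 ∩ FD · CE = 23]
4. F_y = 18/5  [2·signedArea(FBC) = -171/5 ∩ FD · CE = 23]
   → F = (-7/5, 18/5)
5. A_x = -2/15  [A is the centroid of △DFE]
6. A_y = 73/15  [A is the centroid of △DFE]
   → A = (-2/15, 73/15)

A = (-2/15, 73/15)
C = (-8, 0)
F = (-7/5, 18/5)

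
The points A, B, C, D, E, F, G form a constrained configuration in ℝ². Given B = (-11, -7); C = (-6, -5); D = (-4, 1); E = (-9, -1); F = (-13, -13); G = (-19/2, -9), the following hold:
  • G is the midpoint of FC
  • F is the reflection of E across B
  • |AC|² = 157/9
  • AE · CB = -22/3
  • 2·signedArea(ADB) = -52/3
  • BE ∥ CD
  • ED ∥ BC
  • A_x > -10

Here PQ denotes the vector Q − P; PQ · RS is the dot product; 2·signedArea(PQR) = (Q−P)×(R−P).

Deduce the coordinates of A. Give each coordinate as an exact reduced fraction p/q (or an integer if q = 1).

A = (-29/3, -3)

1. A_x = -29/3  [AE · CB = -22/3 ∩ 2·signedArea(ADB) = -52/3]
2. A_y = -3  [AE · CB = -22/3 ∩ 2·signedArea(ADB) = -52/3]
   → A = (-29/3, -3)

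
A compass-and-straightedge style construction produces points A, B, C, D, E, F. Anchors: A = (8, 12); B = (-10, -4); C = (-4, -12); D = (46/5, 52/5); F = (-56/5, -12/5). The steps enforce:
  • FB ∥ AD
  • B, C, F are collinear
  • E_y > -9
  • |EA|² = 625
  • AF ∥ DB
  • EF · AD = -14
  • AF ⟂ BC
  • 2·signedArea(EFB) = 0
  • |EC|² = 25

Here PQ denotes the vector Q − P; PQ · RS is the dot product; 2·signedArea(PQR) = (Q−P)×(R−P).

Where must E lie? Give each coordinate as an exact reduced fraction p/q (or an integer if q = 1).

1. E_x = -7  [2·signedArea(EFB) = 0 ∩ EF · AD = -14]
2. E_y = -8  [2·signedArea(EFB) = 0 ∩ EF · AD = -14]
   → E = (-7, -8)

E = (-7, -8)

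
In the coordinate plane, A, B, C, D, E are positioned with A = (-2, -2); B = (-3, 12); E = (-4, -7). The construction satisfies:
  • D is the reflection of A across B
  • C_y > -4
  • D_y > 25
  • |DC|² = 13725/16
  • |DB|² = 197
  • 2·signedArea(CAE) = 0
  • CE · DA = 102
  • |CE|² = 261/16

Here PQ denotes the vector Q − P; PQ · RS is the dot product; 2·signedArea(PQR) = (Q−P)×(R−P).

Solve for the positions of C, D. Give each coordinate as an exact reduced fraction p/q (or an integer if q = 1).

C = (-5/2, -13/4)
D = (-4, 26)

1. C_x = -5/2  [line 5·x + -2·y + 6 = 0 ∩ |CE|² = 261/16]
2. C_y = -13/4  [line 5·x + -2·y + 6 = 0 ∩ |CE|² = 261/16]
   → C = (-5/2, -13/4)
3. D_x = -4  [D is the reflection of A across B]
4. D_y = 26  [D is the reflection of A across B]
   → D = (-4, 26)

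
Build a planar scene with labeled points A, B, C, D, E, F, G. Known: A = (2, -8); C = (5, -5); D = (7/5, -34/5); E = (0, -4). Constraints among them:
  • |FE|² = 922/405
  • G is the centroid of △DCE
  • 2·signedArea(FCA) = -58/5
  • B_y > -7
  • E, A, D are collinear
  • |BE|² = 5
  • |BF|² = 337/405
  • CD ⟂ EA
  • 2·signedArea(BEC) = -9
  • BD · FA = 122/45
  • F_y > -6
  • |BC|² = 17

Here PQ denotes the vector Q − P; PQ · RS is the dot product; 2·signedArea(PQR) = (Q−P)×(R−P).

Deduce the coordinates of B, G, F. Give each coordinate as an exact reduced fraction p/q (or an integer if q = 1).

1. B_x = 1  [line 1·x + 5·y + 29 = 0 ∩ |BC|² = 17]
2. B_y = -6  [line 1·x + 5·y + 29 = 0 ∩ |BC|² = 17]
   → B = (1, -6)
3. G_x = 32/15  [G is the centroid of △DCE]
4. G_y = -79/15  [G is the centroid of △DCE]
   → G = (32/15, -79/15)
5. F_x = 47/45  [2·signedArea(FCA) = -58/5 ∩ BD · FA = 122/45]
6. F_y = -229/45  [2·signedArea(FCA) = -58/5 ∩ BD · FA = 122/45]
   → F = (47/45, -229/45)

B = (1, -6)
F = (47/45, -229/45)
G = (32/15, -79/15)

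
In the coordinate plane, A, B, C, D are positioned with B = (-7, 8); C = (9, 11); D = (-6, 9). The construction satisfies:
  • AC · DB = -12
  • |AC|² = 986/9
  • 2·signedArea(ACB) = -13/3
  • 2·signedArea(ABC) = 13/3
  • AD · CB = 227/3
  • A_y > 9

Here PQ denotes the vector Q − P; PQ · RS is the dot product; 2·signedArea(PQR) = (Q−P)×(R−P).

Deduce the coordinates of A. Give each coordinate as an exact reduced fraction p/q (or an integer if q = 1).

A = (-4/3, 28/3)

1. A_x = -4/3  [2·signedArea(ACB) = -13/3 ∩ AC · DB = -12]
2. A_y = 28/3  [2·signedArea(ACB) = -13/3 ∩ AC · DB = -12]
   → A = (-4/3, 28/3)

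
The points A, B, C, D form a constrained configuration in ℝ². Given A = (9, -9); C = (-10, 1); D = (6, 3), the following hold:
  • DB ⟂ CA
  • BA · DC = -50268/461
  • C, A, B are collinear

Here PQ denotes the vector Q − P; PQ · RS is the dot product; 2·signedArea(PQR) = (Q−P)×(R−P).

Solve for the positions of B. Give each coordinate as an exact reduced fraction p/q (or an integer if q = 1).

B = (786/461, -2379/461)

1. B_x = 786/461  [C, A, B are collinear ∩ DB ⟂ CA]
2. B_y = -2379/461  [C, A, B are collinear ∩ DB ⟂ CA]
   → B = (786/461, -2379/461)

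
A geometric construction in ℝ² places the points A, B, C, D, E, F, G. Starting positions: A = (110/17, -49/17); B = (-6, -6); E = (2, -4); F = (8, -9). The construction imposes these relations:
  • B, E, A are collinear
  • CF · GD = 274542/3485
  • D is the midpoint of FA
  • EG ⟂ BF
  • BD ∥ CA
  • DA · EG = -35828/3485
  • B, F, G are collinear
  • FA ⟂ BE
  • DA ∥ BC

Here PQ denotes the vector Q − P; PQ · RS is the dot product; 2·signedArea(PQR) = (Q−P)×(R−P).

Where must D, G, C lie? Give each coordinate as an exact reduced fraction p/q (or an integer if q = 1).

C = (-115/17, -50/17)
D = (123/17, -101/17)
G = (254/205, -1548/205)

1. D_x = 123/17  [D is the midpoint of FA]
2. D_y = -101/17  [D is the midpoint of FA]
   → D = (123/17, -101/17)
3. G_x = 254/205  [B, F, G are collinear ∩ EG ⟂ BF]
4. G_y = -1548/205  [B, F, G are collinear ∩ EG ⟂ BF]
   → G = (254/205, -1548/205)
5. C_x = -115/17  [BD ∥ CA ∩ DA ∥ BC]
6. C_y = -50/17  [BD ∥ CA ∩ DA ∥ BC]
   → C = (-115/17, -50/17)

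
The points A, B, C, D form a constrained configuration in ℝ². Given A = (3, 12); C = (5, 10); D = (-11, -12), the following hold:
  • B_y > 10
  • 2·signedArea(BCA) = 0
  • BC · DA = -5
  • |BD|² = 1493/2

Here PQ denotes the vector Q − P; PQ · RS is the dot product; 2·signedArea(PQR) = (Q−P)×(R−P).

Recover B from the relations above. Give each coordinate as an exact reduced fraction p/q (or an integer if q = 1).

B = (9/2, 21/2)

1. B_x = 9/2  [2·signedArea(BCA) = 0 ∩ BC · DA = -5]
2. B_y = 21/2  [2·signedArea(BCA) = 0 ∩ BC · DA = -5]
   → B = (9/2, 21/2)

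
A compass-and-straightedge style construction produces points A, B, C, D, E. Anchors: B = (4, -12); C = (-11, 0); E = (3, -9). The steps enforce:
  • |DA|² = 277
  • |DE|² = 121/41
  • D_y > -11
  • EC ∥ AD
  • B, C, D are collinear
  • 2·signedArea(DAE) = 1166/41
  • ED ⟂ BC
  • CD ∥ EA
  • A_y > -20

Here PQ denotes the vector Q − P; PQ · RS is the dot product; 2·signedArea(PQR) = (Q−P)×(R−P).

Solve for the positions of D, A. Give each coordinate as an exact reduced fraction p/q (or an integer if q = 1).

A = (653/41, -793/41)
D = (79/41, -424/41)

1. D_x = 79/41  [B, C, D are collinear ∩ ED ⟂ BC]
2. D_y = -424/41  [B, C, D are collinear ∩ ED ⟂ BC]
   → D = (79/41, -424/41)
3. A_x = 653/41  [EC ∥ AD ∩ CD ∥ EA]
4. A_y = -793/41  [EC ∥ AD ∩ CD ∥ EA]
   → A = (653/41, -793/41)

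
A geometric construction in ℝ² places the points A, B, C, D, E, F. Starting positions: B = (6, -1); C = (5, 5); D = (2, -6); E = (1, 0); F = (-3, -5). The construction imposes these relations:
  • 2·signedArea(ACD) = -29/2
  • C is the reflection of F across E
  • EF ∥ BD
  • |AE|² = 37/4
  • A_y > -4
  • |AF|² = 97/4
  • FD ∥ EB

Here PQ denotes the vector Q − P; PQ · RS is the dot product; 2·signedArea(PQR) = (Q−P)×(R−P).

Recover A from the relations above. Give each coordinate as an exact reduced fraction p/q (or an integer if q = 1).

1. A_x = 3/2  [line 11·x + -3·y + -51/2 = 0 ∩ |AF|² = 97/4]
2. A_y = -3  [line 11·x + -3·y + -51/2 = 0 ∩ |AF|² = 97/4]
   → A = (3/2, -3)

A = (3/2, -3)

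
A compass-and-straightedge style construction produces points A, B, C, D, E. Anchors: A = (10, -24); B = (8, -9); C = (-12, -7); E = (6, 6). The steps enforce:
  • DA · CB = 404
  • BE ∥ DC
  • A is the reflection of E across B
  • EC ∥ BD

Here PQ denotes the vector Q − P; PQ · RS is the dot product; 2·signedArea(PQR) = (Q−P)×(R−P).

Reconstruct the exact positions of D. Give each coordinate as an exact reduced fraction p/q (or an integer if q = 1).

D = (-10, -22)

1. D_x = -10  [BE ∥ DC ∩ EC ∥ BD]
2. D_y = -22  [BE ∥ DC ∩ EC ∥ BD]
   → D = (-10, -22)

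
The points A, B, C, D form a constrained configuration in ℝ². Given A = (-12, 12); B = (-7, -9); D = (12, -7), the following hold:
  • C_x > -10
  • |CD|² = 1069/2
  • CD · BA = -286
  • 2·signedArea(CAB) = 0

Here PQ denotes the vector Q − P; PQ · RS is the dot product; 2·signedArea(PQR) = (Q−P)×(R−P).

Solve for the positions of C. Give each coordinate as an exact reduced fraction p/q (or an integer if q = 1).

C = (-19/2, 3/2)

1. C_x = -19/2  [2·signedArea(CAB) = 0 ∩ CD · BA = -286]
2. C_y = 3/2  [2·signedArea(CAB) = 0 ∩ CD · BA = -286]
   → C = (-19/2, 3/2)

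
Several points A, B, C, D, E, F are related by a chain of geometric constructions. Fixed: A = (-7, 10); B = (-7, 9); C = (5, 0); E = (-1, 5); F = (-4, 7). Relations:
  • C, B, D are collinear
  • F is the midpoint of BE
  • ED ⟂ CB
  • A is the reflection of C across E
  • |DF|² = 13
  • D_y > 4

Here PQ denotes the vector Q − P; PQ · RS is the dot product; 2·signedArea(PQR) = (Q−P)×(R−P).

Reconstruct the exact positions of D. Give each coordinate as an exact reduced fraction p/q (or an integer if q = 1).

D = (-31/25, 117/25)

1. D_x = -31/25  [C, B, D are collinear ∩ ED ⟂ CB]
2. D_y = 117/25  [C, B, D are collinear ∩ ED ⟂ CB]
   → D = (-31/25, 117/25)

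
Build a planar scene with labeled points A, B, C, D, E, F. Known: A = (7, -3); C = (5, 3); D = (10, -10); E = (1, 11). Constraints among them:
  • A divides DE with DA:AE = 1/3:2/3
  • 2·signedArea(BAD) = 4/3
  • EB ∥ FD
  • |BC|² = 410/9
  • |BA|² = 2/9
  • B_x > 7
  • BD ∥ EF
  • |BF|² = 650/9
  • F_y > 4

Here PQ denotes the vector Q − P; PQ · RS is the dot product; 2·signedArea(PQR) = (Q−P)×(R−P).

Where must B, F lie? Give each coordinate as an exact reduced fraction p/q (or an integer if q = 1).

1. B_x = 22/3  [line 7·x + 3·y + -124/3 = 0 ∩ |BA|² = 2/9]
2. B_y = -10/3  [line 7·x + 3·y + -124/3 = 0 ∩ |BA|² = 2/9]
   → B = (22/3, -10/3)
3. F_x = 11/3  [EB ∥ FD ∩ BD ∥ EF]
4. F_y = 13/3  [EB ∥ FD ∩ BD ∥ EF]
   → F = (11/3, 13/3)

B = (22/3, -10/3)
F = (11/3, 13/3)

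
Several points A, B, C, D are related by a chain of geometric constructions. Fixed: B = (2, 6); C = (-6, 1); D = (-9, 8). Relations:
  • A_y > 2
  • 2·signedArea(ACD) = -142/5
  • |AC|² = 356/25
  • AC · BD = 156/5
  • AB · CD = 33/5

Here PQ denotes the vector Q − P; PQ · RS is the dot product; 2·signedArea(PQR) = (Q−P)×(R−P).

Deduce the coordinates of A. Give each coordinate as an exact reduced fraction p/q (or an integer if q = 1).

A = (-14/5, 3)

1. A_x = -14/5  [2·signedArea(ACD) = -142/5 ∩ AB · CD = 33/5]
2. A_y = 3  [2·signedArea(ACD) = -142/5 ∩ AB · CD = 33/5]
   → A = (-14/5, 3)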